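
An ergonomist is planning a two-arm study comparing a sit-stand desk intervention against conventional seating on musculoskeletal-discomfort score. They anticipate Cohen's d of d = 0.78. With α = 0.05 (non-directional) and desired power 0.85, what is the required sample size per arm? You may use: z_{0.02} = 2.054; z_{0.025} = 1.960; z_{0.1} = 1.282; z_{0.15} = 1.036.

n = 30 per group

For two independent groups with equal n: n = 2·((z_{α/2} + z_β) / d)².
z_{α/2} + z_β = 1.960 + 1.036 = 2.996.
n = 2 × (2.996 / 0.78)² = 2 × 3.841² = 2 × 14.75 = 29.5.
Round up to the next whole participant.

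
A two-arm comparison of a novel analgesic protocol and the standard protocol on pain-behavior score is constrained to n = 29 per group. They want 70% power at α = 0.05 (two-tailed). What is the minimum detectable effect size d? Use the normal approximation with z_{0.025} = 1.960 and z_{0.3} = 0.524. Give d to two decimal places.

d_min ≈ 0.65

For two independent groups of n = 29 each: d_min = (z_{α/2} + z_β)·√(2/n).
z-sum = 1.960 + 0.524 = 2.484.
d_min = 2.484 × √(2/29) = 2.484 × 0.2626 = 0.652.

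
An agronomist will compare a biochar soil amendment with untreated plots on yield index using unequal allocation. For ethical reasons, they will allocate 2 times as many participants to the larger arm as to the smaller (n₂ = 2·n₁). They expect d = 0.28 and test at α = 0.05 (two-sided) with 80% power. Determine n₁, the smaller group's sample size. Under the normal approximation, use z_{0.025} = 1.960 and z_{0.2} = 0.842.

n₁ = 151

With allocation ratio k = n₂/n₁ = 2, Var(x̄₁−x̄₂) = σ²(1/n₁ + 1/(k·n₁)) = σ²·(k+1)/(k·n₁).
So n₁ = (1 + 1/k)·((z_{α/2} + z_β)/d)² = 1.500 × (2.802/0.28)².
n₁ = 1.500 × 100.14 = 150.2.
Round up: n₁ = 151, giving n₂ = 2 × 151 = 302.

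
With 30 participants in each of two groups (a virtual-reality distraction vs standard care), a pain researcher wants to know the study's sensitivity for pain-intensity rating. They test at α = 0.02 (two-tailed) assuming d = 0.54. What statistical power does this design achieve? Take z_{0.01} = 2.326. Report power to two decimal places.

For two equal groups, power = Φ(d·√(n/2) − z_{α/2}).
d·√(n/2) = 0.54 × √(30/2) = 0.54 × 3.873 = 2.091.
z_β = 2.091 − 2.326 = -0.235.
Power = Φ(-0.235) = 0.407.

power ≈ 0.41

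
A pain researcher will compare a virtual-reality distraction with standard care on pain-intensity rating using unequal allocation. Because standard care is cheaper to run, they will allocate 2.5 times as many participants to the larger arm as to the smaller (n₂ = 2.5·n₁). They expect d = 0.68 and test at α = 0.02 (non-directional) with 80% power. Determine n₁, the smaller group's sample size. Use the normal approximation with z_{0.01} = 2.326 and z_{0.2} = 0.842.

With allocation ratio k = n₂/n₁ = 2.5, Var(x̄₁−x̄₂) = σ²(1/n₁ + 1/(k·n₁)) = σ²·(k+1)/(k·n₁).
So n₁ = (1 + 1/k)·((z_{α/2} + z_β)/d)² = 1.400 × (3.168/0.68)².
n₁ = 1.400 × 21.70 = 30.4.
Round up: n₁ = 31, giving n₂ = ⌈2.5 × 31⌉ = ⌈77.5⌉ = 78.

n₁ = 31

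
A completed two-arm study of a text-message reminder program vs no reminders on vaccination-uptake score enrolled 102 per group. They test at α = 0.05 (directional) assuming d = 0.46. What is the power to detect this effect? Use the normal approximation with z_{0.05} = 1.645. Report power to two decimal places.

For two equal groups, power = Φ(d·√(n/2) − z_{α}).
d·√(n/2) = 0.46 × √(102/2) = 0.46 × 7.141 = 3.285.
z_β = 3.285 − 1.645 = 1.640.
Power = Φ(1.640) = 0.950.

power ≈ 0.95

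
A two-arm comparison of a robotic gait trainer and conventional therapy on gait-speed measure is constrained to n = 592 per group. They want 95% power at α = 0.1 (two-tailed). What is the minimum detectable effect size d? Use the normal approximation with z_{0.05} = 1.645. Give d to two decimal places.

d_min ≈ 0.19

For two independent groups of n = 592 each: d_min = (z_{α/2} + z_β)·√(2/n).
z-sum = 1.645 + 1.645 = 3.290.
d_min = 3.290 × √(2/592) = 3.290 × 0.0581 = 0.191.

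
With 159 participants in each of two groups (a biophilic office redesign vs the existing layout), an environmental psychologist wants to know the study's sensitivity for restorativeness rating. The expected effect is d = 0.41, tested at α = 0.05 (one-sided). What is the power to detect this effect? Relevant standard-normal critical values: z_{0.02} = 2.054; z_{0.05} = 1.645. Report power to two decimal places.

For two equal groups, power = Φ(d·√(n/2) − z_{α}).
d·√(n/2) = 0.41 × √(159/2) = 0.41 × 8.916 = 3.656.
z_β = 3.656 − 1.645 = 2.011.
Power = Φ(2.011) = 0.978.

power ≈ 0.98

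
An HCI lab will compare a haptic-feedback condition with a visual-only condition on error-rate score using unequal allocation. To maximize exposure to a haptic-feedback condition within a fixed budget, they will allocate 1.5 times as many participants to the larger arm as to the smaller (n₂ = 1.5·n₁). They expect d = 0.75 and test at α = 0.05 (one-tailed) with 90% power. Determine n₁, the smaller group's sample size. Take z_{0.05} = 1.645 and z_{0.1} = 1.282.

With allocation ratio k = n₂/n₁ = 1.5, Var(x̄₁−x̄₂) = σ²(1/n₁ + 1/(k·n₁)) = σ²·(k+1)/(k·n₁).
So n₁ = (1 + 1/k)·((z_{α} + z_β)/d)² = 1.667 × (2.927/0.75)².
n₁ = 1.667 × 15.23 = 25.4.
Round up: n₁ = 26, giving n₂ = 1.5 × 26 = 39.

n₁ = 26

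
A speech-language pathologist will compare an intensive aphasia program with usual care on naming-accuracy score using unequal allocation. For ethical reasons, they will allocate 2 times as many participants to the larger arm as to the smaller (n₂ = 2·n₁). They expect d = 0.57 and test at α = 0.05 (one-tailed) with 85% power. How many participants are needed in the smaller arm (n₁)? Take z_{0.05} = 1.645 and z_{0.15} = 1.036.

n₁ = 34

With allocation ratio k = n₂/n₁ = 2, Var(x̄₁−x̄₂) = σ²(1/n₁ + 1/(k·n₁)) = σ²·(k+1)/(k·n₁).
So n₁ = (1 + 1/k)·((z_{α} + z_β)/d)² = 1.500 × (2.681/0.57)².
n₁ = 1.500 × 22.12 = 33.2.
Round up: n₁ = 34, giving n₂ = 2 × 34 = 68.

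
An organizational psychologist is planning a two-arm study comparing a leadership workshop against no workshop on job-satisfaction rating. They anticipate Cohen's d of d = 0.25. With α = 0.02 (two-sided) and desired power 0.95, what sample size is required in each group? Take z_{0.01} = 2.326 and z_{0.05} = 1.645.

For two independent groups with equal n: n = 2·((z_{α/2} + z_β) / d)².
z_{α/2} + z_β = 2.326 + 1.645 = 3.971.
n = 2 × (3.971 / 0.25)² = 2 × 15.884² = 2 × 252.30 = 504.6.
Round up to the next whole participant.

n = 505 per group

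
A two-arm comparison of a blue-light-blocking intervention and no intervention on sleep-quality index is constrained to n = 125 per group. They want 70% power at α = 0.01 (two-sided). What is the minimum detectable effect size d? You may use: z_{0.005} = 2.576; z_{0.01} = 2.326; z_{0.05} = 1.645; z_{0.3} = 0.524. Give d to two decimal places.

d_min ≈ 0.39

For two independent groups of n = 125 each: d_min = (z_{α/2} + z_β)·√(2/n).
z-sum = 2.576 + 0.524 = 3.100.
d_min = 3.100 × √(2/125) = 3.100 × 0.1265 = 0.392.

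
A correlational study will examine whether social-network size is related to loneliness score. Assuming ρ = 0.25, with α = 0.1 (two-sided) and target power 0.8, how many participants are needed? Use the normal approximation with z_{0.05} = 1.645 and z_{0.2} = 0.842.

n = 98

Fisher's z: C = ½·ln((1+r)/(1−r)) = ½·ln(1.6667) = 0.2554.
n = ((z_{α/2} + z_β)/C)² + 3.
(1.645 + 0.842) / 0.2554 = 2.487 / 0.2554 = 9.738.
n = 9.738² + 3 = 94.82 + 3 = 97.8.
Round up.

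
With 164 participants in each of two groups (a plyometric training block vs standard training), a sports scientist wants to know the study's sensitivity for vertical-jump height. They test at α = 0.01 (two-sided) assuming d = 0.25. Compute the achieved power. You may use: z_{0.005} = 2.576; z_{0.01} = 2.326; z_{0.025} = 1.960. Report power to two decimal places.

For two equal groups, power = Φ(d·√(n/2) − z_{α/2}).
d·√(n/2) = 0.25 × √(164/2) = 0.25 × 9.055 = 2.264.
z_β = 2.264 − 2.576 = -0.312.
Power = Φ(-0.312) = 0.377.

power ≈ 0.38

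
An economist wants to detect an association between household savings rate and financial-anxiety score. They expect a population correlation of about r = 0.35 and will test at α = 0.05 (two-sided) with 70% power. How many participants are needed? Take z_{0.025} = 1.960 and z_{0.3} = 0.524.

n = 50

Fisher's z: C = ½·ln((1+r)/(1−r)) = ½·ln(2.0769) = 0.3654.
n = ((z_{α/2} + z_β)/C)² + 3.
(1.960 + 0.524) / 0.3654 = 2.484 / 0.3654 = 6.798.
n = 6.798² + 3 = 46.21 + 3 = 49.2.
Round up.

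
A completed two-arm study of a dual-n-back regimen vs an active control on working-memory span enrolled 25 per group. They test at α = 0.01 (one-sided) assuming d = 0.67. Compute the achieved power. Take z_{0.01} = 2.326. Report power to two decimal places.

For two equal groups, power = Φ(d·√(n/2) − z_{α}).
d·√(n/2) = 0.67 × √(25/2) = 0.67 × 3.536 = 2.369.
z_β = 2.369 − 2.326 = 0.043.
Power = Φ(0.043) = 0.517.

power ≈ 0.52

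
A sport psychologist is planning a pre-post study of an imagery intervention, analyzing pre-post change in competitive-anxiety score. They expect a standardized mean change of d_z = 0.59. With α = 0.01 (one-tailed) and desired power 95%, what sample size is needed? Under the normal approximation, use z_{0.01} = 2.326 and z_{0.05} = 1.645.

For a paired (one-sample on differences) test: n = ((z_{α} + z_β) / d)².
z_{α} + z_β = 2.326 + 1.645 = 3.971.
n = (3.971 / 0.59)² = 6.731² = 45.30.
Round up.

n = 46 pairs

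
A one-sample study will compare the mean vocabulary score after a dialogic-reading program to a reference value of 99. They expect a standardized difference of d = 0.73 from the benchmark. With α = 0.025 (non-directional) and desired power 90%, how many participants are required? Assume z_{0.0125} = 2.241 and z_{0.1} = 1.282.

For a one-sample test: n = ((z_{α/2} + z_β) / d)².
z_{α/2} + z_β = 2.241 + 1.282 = 3.523.
n = (3.523 / 0.73)² = 4.826² = 23.29.
Round up.

n = 24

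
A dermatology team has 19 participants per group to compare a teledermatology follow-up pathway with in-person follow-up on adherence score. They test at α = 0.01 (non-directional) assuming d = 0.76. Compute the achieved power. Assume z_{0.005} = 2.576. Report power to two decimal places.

power ≈ 0.41

For two equal groups, power = Φ(d·√(n/2) − z_{α/2}).
d·√(n/2) = 0.76 × √(19/2) = 0.76 × 3.082 = 2.342.
z_β = 2.342 − 2.576 = -0.234.
Power = Φ(-0.234) = 0.408.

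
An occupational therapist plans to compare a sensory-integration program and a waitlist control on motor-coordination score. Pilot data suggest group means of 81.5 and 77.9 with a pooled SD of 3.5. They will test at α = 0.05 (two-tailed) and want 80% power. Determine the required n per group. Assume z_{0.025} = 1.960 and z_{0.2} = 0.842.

n = 15 per group

Cohen's d = |M₁ − M₂| / SD_pooled = |81.5 − 77.9| / 3.5 = 3.6 / 3.5 = 1.029.
For two independent groups with equal n: n = 2·((z_{α/2} + z_β) / d)².
z_{α/2} + z_β = 1.960 + 0.842 = 2.802.
n = 2 × (2.802 / 1.029)² = 2 × 2.723² = 2 × 7.41 = 14.8.
Round up to the next whole participant.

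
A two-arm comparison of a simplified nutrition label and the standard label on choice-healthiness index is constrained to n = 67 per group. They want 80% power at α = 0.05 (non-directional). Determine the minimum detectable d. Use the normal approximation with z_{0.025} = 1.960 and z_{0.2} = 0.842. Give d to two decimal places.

d_min ≈ 0.48

For two independent groups of n = 67 each: d_min = (z_{α/2} + z_β)·√(2/n).
z-sum = 1.960 + 0.842 = 2.802.
d_min = 2.802 × √(2/67) = 2.802 × 0.1728 = 0.484.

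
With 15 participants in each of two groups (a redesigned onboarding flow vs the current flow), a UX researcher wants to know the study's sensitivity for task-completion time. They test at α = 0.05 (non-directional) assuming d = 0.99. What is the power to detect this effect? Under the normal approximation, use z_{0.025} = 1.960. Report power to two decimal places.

power ≈ 0.77

For two equal groups, power = Φ(d·√(n/2) − z_{α/2}).
d·√(n/2) = 0.99 × √(15/2) = 0.99 × 2.739 = 2.711.
z_β = 2.711 − 1.960 = 0.751.
Power = Φ(0.751) = 0.774.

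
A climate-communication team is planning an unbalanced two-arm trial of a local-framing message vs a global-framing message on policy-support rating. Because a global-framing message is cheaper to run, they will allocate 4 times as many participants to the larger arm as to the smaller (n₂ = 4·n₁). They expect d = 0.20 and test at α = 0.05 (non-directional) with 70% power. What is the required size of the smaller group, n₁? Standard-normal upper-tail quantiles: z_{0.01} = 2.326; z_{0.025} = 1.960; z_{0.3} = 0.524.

With allocation ratio k = n₂/n₁ = 4, Var(x̄₁−x̄₂) = σ²(1/n₁ + 1/(k·n₁)) = σ²·(k+1)/(k·n₁).
So n₁ = (1 + 1/k)·((z_{α/2} + z_β)/d)² = 1.250 × (2.484/0.20)².
n₁ = 1.250 × 154.26 = 192.8.
Round up: n₁ = 193, giving n₂ = 4 × 193 = 772.

n₁ = 193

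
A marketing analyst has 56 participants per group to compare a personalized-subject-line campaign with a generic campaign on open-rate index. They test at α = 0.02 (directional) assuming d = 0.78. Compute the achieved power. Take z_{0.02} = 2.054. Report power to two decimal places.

For two equal groups, power = Φ(d·√(n/2) − z_{α}).
d·√(n/2) = 0.78 × √(56/2) = 0.78 × 5.292 = 4.127.
z_β = 4.127 − 2.054 = 2.073.
Power = Φ(2.073) = 0.981.

power ≈ 0.98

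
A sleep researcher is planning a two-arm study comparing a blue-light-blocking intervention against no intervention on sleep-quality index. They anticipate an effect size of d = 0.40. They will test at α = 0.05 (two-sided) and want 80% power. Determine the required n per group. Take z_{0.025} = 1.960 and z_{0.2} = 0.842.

n = 99 per group

For two independent groups with equal n: n = 2·((z_{α/2} + z_β) / d)².
z_{α/2} + z_β = 1.960 + 0.842 = 2.802.
n = 2 × (2.802 / 0.40)² = 2 × 7.005² = 2 × 49.07 = 98.1.
Round up to the next whole participant.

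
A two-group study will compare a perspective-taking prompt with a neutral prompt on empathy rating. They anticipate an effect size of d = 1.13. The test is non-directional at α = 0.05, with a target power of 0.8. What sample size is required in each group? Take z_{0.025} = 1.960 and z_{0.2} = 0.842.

n = 13 per group

For two independent groups with equal n: n = 2·((z_{α/2} + z_β) / d)².
z_{α/2} + z_β = 1.960 + 0.842 = 2.802.
n = 2 × (2.802 / 1.13)² = 2 × 2.480² = 2 × 6.15 = 12.3.
Round up to the next whole participant.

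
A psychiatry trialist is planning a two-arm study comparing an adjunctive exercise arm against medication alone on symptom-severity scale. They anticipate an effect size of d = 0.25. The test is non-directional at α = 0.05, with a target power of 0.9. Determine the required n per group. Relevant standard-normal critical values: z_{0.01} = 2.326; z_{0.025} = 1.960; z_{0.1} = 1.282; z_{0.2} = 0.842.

For two independent groups with equal n: n = 2·((z_{α/2} + z_β) / d)².
z_{α/2} + z_β = 1.960 + 1.282 = 3.242.
n = 2 × (3.242 / 0.25)² = 2 × 12.968² = 2 × 168.17 = 336.3.
Round up to the next whole participant.

n = 337 per group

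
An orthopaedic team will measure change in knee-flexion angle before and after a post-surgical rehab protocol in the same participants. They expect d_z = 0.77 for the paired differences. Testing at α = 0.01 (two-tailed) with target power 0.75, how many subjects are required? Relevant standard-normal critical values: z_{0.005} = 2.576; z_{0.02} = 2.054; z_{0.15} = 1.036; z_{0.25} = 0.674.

For a paired (one-sample on differences) test: n = ((z_{α/2} + z_β) / d)².
z_{α/2} + z_β = 2.576 + 0.674 = 3.250.
n = (3.250 / 0.77)² = 4.221² = 17.81.
Round up.

n = 18 pairs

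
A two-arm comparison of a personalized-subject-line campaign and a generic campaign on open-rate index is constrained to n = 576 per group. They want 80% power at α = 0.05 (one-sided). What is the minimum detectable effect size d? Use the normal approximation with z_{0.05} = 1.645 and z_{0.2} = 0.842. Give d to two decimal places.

d_min ≈ 0.15

For two independent groups of n = 576 each: d_min = (z_{α} + z_β)·√(2/n).
z-sum = 1.645 + 0.842 = 2.487.
d_min = 2.487 × √(2/576) = 2.487 × 0.0589 = 0.147.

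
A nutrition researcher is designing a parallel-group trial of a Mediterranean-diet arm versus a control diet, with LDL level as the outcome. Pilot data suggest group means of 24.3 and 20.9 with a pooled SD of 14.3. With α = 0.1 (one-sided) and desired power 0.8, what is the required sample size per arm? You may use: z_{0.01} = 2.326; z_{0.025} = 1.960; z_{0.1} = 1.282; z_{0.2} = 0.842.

n = 160 per group

Cohen's d = |M₁ − M₂| / SD_pooled = |24.3 − 20.9| / 14.3 = 3.4 / 14.3 = 0.238.
For two independent groups with equal n: n = 2·((z_{α} + z_β) / d)².
z_{α} + z_β = 1.282 + 0.842 = 2.124.
n = 2 × (2.124 / 0.238)² = 2 × 8.924² = 2 × 79.64 = 159.3.
Round up to the next whole participant.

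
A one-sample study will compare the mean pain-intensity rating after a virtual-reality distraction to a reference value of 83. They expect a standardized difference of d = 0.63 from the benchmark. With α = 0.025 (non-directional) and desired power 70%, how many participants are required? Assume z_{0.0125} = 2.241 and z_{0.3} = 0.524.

For a one-sample test: n = ((z_{α/2} + z_β) / d)².
z_{α/2} + z_β = 2.241 + 0.524 = 2.765.
n = (2.765 / 0.63)² = 4.389² = 19.26.
Round up.

n = 20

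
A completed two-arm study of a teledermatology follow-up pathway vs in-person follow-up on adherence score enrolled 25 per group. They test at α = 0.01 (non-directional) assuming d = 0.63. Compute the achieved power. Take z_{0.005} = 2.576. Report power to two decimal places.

For two equal groups, power = Φ(d·√(n/2) − z_{α/2}).
d·√(n/2) = 0.63 × √(25/2) = 0.63 × 3.536 = 2.227.
z_β = 2.227 − 2.576 = -0.349.
Power = Φ(-0.349) = 0.364.

power ≈ 0.36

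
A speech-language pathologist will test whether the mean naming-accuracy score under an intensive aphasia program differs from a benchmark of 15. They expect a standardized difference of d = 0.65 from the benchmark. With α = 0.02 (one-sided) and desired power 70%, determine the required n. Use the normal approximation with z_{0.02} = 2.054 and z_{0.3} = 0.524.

For a one-sample test: n = ((z_{α} + z_β) / d)².
z_{α} + z_β = 2.054 + 0.524 = 2.578.
n = (2.578 / 0.65)² = 3.966² = 15.73.
Round up.

n = 16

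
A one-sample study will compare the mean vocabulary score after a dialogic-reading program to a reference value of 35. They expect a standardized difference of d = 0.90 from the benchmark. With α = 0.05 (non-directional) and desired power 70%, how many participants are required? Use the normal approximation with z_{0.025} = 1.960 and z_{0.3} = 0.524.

n = 8

For a one-sample test: n = ((z_{α/2} + z_β) / d)².
z_{α/2} + z_β = 1.960 + 0.524 = 2.484.
n = (2.484 / 0.90)² = 2.760² = 7.62.
Round up.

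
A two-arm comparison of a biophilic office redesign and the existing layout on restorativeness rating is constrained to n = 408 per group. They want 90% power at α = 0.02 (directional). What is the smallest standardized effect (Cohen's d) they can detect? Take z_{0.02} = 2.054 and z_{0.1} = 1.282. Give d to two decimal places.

d_min ≈ 0.23

For two independent groups of n = 408 each: d_min = (z_{α} + z_β)·√(2/n).
z-sum = 2.054 + 1.282 = 3.336.
d_min = 3.336 × √(2/408) = 3.336 × 0.0700 = 0.234.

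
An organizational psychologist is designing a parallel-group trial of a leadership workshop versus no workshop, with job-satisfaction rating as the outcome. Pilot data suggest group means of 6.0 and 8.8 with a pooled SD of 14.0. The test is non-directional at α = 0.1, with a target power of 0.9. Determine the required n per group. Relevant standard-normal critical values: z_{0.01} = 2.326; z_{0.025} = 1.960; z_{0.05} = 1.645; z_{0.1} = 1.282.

n = 429 per group

Cohen's d = |M₁ − M₂| / SD_pooled = |6.0 − 8.8| / 14.0 = 2.8 / 14.0 = 0.200.
For two independent groups with equal n: n = 2·((z_{α/2} + z_β) / d)².
z_{α/2} + z_β = 1.645 + 1.282 = 2.927.
n = 2 × (2.927 / 0.200)² = 2 × 14.635² = 2 × 214.18 = 428.4.
Round up to the next whole participant.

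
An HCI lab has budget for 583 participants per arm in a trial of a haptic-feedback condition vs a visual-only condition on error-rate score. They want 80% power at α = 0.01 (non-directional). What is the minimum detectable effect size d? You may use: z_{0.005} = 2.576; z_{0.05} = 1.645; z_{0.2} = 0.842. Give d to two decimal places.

For two independent groups of n = 583 each: d_min = (z_{α/2} + z_β)·√(2/n).
z-sum = 2.576 + 0.842 = 3.418.
d_min = 3.418 × √(2/583) = 3.418 × 0.0586 = 0.200.

d_min ≈ 0.20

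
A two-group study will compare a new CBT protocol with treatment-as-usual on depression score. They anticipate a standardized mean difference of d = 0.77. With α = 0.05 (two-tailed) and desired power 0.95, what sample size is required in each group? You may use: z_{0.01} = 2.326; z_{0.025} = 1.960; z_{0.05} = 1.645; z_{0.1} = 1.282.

n = 44 per group

For two independent groups with equal n: n = 2·((z_{α/2} + z_β) / d)².
z_{α/2} + z_β = 1.960 + 1.645 = 3.605.
n = 2 × (3.605 / 0.77)² = 2 × 4.682² = 2 × 21.92 = 43.8.
Round up to the next whole participant.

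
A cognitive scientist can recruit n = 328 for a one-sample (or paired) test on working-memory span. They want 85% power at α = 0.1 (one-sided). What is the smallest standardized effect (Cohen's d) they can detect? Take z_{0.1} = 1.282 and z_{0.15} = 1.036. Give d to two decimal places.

For a single sample (or paired design) of n = 328: d_min = (z_{α} + z_β)/√n.
z-sum = 1.282 + 1.036 = 2.318.
d_min = 2.318 / √328 = 2.318 / 18.111 = 0.128.

d_min ≈ 0.13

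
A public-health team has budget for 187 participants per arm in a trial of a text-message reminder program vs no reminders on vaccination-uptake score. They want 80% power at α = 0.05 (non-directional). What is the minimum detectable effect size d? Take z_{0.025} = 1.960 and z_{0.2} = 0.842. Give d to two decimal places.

d_min ≈ 0.29

For two independent groups of n = 187 each: d_min = (z_{α/2} + z_β)·√(2/n).
z-sum = 1.960 + 0.842 = 2.802.
d_min = 2.802 × √(2/187) = 2.802 × 0.1034 = 0.290.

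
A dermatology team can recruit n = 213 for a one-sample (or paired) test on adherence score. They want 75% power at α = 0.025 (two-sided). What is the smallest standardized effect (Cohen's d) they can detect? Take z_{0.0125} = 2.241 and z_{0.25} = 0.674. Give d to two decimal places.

For a single sample (or paired design) of n = 213: d_min = (z_{α/2} + z_β)/√n.
z-sum = 2.241 + 0.674 = 2.915.
d_min = 2.915 / √213 = 2.915 / 14.595 = 0.200.

d_min ≈ 0.20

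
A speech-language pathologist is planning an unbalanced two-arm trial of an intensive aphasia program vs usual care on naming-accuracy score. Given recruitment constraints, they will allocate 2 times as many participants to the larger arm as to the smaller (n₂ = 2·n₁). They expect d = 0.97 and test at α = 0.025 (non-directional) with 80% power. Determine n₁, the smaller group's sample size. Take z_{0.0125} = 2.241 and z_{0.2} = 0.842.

n₁ = 16

With allocation ratio k = n₂/n₁ = 2, Var(x̄₁−x̄₂) = σ²(1/n₁ + 1/(k·n₁)) = σ²·(k+1)/(k·n₁).
So n₁ = (1 + 1/k)·((z_{α/2} + z_β)/d)² = 1.500 × (3.083/0.97)².
n₁ = 1.500 × 10.10 = 15.2.
Round up: n₁ = 16, giving n₂ = 2 × 16 = 32.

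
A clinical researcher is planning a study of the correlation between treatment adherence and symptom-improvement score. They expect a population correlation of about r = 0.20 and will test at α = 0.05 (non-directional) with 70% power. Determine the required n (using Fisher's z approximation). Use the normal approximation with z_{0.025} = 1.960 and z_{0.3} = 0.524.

Fisher's z: C = ½·ln((1+r)/(1−r)) = ½·ln(1.5000) = 0.2027.
n = ((z_{α/2} + z_β)/C)² + 3.
(1.960 + 0.524) / 0.2027 = 2.484 / 0.2027 = 12.255.
n = 12.255² + 3 = 150.17 + 3 = 153.2.
Round up.

n = 154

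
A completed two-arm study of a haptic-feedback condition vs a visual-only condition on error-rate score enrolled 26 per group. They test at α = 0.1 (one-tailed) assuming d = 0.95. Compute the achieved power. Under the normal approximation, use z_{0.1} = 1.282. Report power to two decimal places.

For two equal groups, power = Φ(d·√(n/2) − z_{α}).
d·√(n/2) = 0.95 × √(26/2) = 0.95 × 3.606 = 3.425.
z_β = 3.425 − 1.282 = 2.143.
Power = Φ(2.143) = 0.984.

power ≈ 0.98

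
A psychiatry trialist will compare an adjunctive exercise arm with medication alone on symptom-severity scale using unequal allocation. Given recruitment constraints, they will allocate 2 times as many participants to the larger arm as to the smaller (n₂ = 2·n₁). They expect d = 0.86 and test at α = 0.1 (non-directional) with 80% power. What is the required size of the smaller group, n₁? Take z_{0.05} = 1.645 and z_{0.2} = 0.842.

With allocation ratio k = n₂/n₁ = 2, Var(x̄₁−x̄₂) = σ²(1/n₁ + 1/(k·n₁)) = σ²·(k+1)/(k·n₁).
So n₁ = (1 + 1/k)·((z_{α/2} + z_β)/d)² = 1.500 × (2.487/0.86)².
n₁ = 1.500 × 8.36 = 12.5.
Round up: n₁ = 13, giving n₂ = 2 × 13 = 26.

n₁ = 13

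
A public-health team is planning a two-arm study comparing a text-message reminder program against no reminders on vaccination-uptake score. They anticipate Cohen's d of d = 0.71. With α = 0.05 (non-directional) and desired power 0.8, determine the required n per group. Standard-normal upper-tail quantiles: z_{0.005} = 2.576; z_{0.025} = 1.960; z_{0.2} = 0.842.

For two independent groups with equal n: n = 2·((z_{α/2} + z_β) / d)².
z_{α/2} + z_β = 1.960 + 0.842 = 2.802.
n = 2 × (2.802 / 0.71)² = 2 × 3.946² = 2 × 15.57 = 31.1.
Round up to the next whole participant.

n = 32 per group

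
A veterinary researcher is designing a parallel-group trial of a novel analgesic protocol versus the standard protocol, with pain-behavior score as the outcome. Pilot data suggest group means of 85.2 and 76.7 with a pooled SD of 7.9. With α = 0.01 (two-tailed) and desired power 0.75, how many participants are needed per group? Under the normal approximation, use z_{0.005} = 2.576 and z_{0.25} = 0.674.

n = 19 per group

Cohen's d = |M₁ − M₂| / SD_pooled = |85.2 − 76.7| / 7.9 = 8.5 / 7.9 = 1.076.
For two independent groups with equal n: n = 2·((z_{α/2} + z_β) / d)².
z_{α/2} + z_β = 2.576 + 0.674 = 3.250.
n = 2 × (3.250 / 1.076)² = 2 × 3.020² = 2 × 9.12 = 18.2.
Round up to the next whole participant.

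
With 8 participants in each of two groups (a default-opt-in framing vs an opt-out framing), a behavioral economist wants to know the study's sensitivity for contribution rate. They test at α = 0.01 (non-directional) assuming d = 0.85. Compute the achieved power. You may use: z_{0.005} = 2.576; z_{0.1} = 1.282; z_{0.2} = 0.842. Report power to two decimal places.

For two equal groups, power = Φ(d·√(n/2) − z_{α/2}).
d·√(n/2) = 0.85 × √(8/2) = 0.85 × 2.000 = 1.700.
z_β = 1.700 − 2.576 = -0.876.
Power = Φ(-0.876) = 0.191.

power ≈ 0.19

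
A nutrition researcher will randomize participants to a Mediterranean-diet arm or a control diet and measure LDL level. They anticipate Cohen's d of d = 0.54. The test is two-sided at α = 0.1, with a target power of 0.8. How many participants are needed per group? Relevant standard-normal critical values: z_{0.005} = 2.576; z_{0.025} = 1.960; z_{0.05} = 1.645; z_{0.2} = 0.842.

n = 43 per group

For two independent groups with equal n: n = 2·((z_{α/2} + z_β) / d)².
z_{α/2} + z_β = 1.645 + 0.842 = 2.487.
n = 2 × (2.487 / 0.54)² = 2 × 4.606² = 2 × 21.21 = 42.4.
Round up to the next whole participant.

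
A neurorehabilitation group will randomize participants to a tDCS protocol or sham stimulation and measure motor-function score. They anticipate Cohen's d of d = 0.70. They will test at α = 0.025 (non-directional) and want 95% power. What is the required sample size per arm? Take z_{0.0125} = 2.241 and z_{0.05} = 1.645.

n = 62 per group

For two independent groups with equal n: n = 2·((z_{α/2} + z_β) / d)².
z_{α/2} + z_β = 2.241 + 1.645 = 3.886.
n = 2 × (3.886 / 0.70)² = 2 × 5.551² = 2 × 30.82 = 61.6.
Round up to the next whole participant.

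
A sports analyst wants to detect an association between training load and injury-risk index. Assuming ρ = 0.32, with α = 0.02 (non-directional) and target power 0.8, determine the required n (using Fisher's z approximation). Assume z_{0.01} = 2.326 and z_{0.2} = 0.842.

Fisher's z: C = ½·ln((1+r)/(1−r)) = ½·ln(1.9412) = 0.3316.
n = ((z_{α/2} + z_β)/C)² + 3.
(2.326 + 0.842) / 0.3316 = 3.168 / 0.3316 = 9.554.
n = 9.554² + 3 = 91.27 + 3 = 94.3.
Round up.

n = 95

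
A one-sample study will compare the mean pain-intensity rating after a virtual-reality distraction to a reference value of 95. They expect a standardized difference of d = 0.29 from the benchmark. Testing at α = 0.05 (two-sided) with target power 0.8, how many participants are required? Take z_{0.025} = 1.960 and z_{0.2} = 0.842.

n = 94

For a one-sample test: n = ((z_{α/2} + z_β) / d)².
z_{α/2} + z_β = 1.960 + 0.842 = 2.802.
n = (2.802 / 0.29)² = 9.662² = 93.36.
Round up.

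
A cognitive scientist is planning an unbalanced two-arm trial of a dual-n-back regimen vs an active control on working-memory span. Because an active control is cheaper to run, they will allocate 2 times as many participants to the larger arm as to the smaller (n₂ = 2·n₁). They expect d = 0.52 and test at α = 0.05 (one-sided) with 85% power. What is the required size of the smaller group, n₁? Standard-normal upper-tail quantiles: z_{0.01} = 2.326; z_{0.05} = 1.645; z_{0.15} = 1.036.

With allocation ratio k = n₂/n₁ = 2, Var(x̄₁−x̄₂) = σ²(1/n₁ + 1/(k·n₁)) = σ²·(k+1)/(k·n₁).
So n₁ = (1 + 1/k)·((z_{α} + z_β)/d)² = 1.500 × (2.681/0.52)².
n₁ = 1.500 × 26.58 = 39.9.
Round up: n₁ = 40, giving n₂ = 2 × 40 = 80.

n₁ = 40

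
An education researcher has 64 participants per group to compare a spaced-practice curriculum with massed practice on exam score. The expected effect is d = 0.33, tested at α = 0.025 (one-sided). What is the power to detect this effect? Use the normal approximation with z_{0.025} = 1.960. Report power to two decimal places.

power ≈ 0.46

For two equal groups, power = Φ(d·√(n/2) − z_{α}).
d·√(n/2) = 0.33 × √(64/2) = 0.33 × 5.657 = 1.867.
z_β = 1.867 − 1.960 = -0.093.
Power = Φ(-0.093) = 0.463.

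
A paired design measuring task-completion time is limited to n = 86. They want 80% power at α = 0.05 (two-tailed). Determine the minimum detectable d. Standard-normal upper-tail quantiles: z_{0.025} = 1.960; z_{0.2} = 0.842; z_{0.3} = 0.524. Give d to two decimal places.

For a single sample (or paired design) of n = 86: d_min = (z_{α/2} + z_β)/√n.
z-sum = 1.960 + 0.842 = 2.802.
d_min = 2.802 / √86 = 2.802 / 9.274 = 0.302.

d_min ≈ 0.30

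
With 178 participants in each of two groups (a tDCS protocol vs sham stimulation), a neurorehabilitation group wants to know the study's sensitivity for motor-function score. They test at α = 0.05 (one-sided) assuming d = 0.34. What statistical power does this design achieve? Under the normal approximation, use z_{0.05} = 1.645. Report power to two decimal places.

power ≈ 0.94

For two equal groups, power = Φ(d·√(n/2) − z_{α}).
d·√(n/2) = 0.34 × √(178/2) = 0.34 × 9.434 = 3.208.
z_β = 3.208 − 1.645 = 1.563.
Power = Φ(1.563) = 0.941.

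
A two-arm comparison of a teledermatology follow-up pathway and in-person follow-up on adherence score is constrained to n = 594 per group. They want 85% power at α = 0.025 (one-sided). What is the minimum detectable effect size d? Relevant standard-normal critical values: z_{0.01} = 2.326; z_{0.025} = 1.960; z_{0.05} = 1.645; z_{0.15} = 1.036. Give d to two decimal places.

d_min ≈ 0.17

For two independent groups of n = 594 each: d_min = (z_{α} + z_β)·√(2/n).
z-sum = 1.960 + 1.036 = 2.996.
d_min = 2.996 × √(2/594) = 2.996 × 0.0580 = 0.174.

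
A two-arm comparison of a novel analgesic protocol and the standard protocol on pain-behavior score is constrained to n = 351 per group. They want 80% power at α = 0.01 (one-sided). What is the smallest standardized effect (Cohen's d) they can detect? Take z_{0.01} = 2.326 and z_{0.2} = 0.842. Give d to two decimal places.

d_min ≈ 0.24

For two independent groups of n = 351 each: d_min = (z_{α} + z_β)·√(2/n).
z-sum = 2.326 + 0.842 = 3.168.
d_min = 3.168 × √(2/351) = 3.168 × 0.0755 = 0.239.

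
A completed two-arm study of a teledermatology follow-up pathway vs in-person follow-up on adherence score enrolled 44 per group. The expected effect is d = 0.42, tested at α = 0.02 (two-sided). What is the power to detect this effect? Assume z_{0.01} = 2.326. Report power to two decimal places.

For two equal groups, power = Φ(d·√(n/2) − z_{α/2}).
d·√(n/2) = 0.42 × √(44/2) = 0.42 × 4.690 = 1.970.
z_β = 1.970 − 2.326 = -0.356.
Power = Φ(-0.356) = 0.361.

power ≈ 0.36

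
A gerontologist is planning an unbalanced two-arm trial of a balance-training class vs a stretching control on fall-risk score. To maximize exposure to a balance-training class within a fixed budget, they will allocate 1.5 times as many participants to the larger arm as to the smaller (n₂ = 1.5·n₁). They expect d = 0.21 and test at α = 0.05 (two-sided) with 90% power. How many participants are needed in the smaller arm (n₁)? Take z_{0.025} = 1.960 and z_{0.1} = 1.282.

n₁ = 398

With allocation ratio k = n₂/n₁ = 1.5, Var(x̄₁−x̄₂) = σ²(1/n₁ + 1/(k·n₁)) = σ²·(k+1)/(k·n₁).
So n₁ = (1 + 1/k)·((z_{α/2} + z_β)/d)² = 1.667 × (3.242/0.21)².
n₁ = 1.667 × 238.33 = 397.2.
Round up: n₁ = 398, giving n₂ = 1.5 × 398 = 597.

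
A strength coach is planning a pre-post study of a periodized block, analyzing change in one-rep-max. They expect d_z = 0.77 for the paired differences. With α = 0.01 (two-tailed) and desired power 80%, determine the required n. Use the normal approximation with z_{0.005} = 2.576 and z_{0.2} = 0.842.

n = 20 pairs

For a paired (one-sample on differences) test: n = ((z_{α/2} + z_β) / d)².
z_{α/2} + z_β = 2.576 + 0.842 = 3.418.
n = (3.418 / 0.77)² = 4.439² = 19.70.
Round up.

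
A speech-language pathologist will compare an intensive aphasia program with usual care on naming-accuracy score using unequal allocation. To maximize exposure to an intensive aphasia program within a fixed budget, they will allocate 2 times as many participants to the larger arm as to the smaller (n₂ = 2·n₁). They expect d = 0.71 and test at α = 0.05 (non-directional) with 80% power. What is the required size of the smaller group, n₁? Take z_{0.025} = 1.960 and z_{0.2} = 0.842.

With allocation ratio k = n₂/n₁ = 2, Var(x̄₁−x̄₂) = σ²(1/n₁ + 1/(k·n₁)) = σ²·(k+1)/(k·n₁).
So n₁ = (1 + 1/k)·((z_{α/2} + z_β)/d)² = 1.500 × (2.802/0.71)².
n₁ = 1.500 × 15.57 = 23.4.
Round up: n₁ = 24, giving n₂ = 2 × 24 = 48.

n₁ = 24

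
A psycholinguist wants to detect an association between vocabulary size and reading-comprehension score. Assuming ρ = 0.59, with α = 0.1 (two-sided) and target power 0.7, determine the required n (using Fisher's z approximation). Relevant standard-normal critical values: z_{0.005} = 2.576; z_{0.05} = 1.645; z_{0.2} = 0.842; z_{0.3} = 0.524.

n = 14

Fisher's z: C = ½·ln((1+r)/(1−r)) = ½·ln(3.8780) = 0.6777.
n = ((z_{α/2} + z_β)/C)² + 3.
(1.645 + 0.524) / 0.6777 = 2.169 / 0.6777 = 3.201.
n = 3.201² + 3 = 10.24 + 3 = 13.2.
Round up.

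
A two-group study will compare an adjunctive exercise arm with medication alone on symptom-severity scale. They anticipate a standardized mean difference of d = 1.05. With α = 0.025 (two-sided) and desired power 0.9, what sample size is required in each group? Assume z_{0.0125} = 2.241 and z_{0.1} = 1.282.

For two independent groups with equal n: n = 2·((z_{α/2} + z_β) / d)².
z_{α/2} + z_β = 2.241 + 1.282 = 3.523.
n = 2 × (3.523 / 1.05)² = 2 × 3.355² = 2 × 11.26 = 22.5.
Round up to the next whole participant.

n = 23 per group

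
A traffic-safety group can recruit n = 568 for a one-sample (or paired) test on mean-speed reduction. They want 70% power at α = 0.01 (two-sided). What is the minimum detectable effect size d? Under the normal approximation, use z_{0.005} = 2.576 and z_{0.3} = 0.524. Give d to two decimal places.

d_min ≈ 0.13

For a single sample (or paired design) of n = 568: d_min = (z_{α/2} + z_β)/√n.
z-sum = 2.576 + 0.524 = 3.100.
d_min = 3.100 / √568 = 3.100 / 23.833 = 0.130.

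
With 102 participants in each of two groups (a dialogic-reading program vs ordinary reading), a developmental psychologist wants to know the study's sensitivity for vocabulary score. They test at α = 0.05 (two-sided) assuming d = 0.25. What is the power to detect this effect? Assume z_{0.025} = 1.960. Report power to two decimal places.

For two equal groups, power = Φ(d·√(n/2) − z_{α/2}).
d·√(n/2) = 0.25 × √(102/2) = 0.25 × 7.141 = 1.785.
z_β = 1.785 − 1.960 = -0.175.
Power = Φ(-0.175) = 0.431.

power ≈ 0.43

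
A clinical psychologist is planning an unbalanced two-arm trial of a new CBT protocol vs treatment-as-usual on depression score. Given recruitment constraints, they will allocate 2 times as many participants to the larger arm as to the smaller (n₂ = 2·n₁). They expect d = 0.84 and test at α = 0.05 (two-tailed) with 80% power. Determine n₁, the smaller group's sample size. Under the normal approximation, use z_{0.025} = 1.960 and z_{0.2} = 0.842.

n₁ = 17

With allocation ratio k = n₂/n₁ = 2, Var(x̄₁−x̄₂) = σ²(1/n₁ + 1/(k·n₁)) = σ²·(k+1)/(k·n₁).
So n₁ = (1 + 1/k)·((z_{α/2} + z_β)/d)² = 1.500 × (2.802/0.84)².
n₁ = 1.500 × 11.13 = 16.7.
Round up: n₁ = 17, giving n₂ = 2 × 17 = 34.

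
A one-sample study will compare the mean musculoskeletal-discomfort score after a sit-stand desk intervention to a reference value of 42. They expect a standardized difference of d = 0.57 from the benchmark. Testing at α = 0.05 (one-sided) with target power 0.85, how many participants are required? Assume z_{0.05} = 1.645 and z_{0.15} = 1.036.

n = 23

For a one-sample test: n = ((z_{α} + z_β) / d)².
z_{α} + z_β = 1.645 + 1.036 = 2.681.
n = (2.681 / 0.57)² = 4.704² = 22.12.
Round up.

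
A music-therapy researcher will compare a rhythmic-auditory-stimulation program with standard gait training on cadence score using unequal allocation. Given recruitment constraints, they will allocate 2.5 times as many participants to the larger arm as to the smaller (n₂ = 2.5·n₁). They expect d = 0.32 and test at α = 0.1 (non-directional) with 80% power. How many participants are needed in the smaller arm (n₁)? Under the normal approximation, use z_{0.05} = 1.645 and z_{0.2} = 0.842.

n₁ = 85

With allocation ratio k = n₂/n₁ = 2.5, Var(x̄₁−x̄₂) = σ²(1/n₁ + 1/(k·n₁)) = σ²·(k+1)/(k·n₁).
So n₁ = (1 + 1/k)·((z_{α/2} + z_β)/d)² = 1.400 × (2.487/0.32)².
n₁ = 1.400 × 60.40 = 84.6.
Round up: n₁ = 85, giving n₂ = ⌈2.5 × 85⌉ = ⌈212.5⌉ = 213.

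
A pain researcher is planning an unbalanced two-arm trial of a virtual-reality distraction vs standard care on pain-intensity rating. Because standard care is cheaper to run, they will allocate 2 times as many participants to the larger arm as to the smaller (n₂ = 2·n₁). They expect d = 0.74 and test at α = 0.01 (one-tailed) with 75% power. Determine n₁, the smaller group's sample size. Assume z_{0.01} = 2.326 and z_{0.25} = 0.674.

n₁ = 25

With allocation ratio k = n₂/n₁ = 2, Var(x̄₁−x̄₂) = σ²(1/n₁ + 1/(k·n₁)) = σ²·(k+1)/(k·n₁).
So n₁ = (1 + 1/k)·((z_{α} + z_β)/d)² = 1.500 × (3.000/0.74)².
n₁ = 1.500 × 16.44 = 24.7.
Round up: n₁ = 25, giving n₂ = 2 × 25 = 50.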